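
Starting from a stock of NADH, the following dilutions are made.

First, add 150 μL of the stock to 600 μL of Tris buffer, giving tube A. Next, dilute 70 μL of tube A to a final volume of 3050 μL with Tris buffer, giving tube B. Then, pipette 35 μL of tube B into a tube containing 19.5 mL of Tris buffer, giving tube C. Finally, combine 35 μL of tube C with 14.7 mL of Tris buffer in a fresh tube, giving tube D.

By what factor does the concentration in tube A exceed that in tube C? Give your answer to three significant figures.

2.43 × 10^4

Step 1: 150 μL + 600 μL = 750 μL total → factor 750/150 = 5
Step 2: 70 μL brought to 3050 μL → factor 3050/70 = 43.571
Step 3: 35 μL + 19.5 mL = 19535 μL total → factor 19535/35 = 558.14
Dilution factor to tube A = 5; to tube C = 1.216 × 10^5
[tube A]/[tube C] = (factor to tube C)/(factor to tube A) = 1.216 × 10^5/5 = 2.43 × 10^4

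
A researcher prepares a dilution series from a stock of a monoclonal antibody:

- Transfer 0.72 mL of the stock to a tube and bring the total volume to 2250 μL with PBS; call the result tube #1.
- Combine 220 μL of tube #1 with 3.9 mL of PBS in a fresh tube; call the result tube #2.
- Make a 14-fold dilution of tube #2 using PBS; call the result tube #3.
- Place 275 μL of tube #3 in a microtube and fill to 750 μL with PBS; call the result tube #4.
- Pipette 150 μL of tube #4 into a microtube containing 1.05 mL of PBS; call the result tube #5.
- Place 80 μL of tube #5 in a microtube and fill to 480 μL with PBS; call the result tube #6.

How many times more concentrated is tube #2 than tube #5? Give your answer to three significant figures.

305

Step 1: 0.72 mL brought to 2250 μL → factor 2.25/0.72 = 3.125
Step 2: 220 μL + 3.9 mL = 4120 μL total → factor 4120/220 = 18.727
Step 3: 14-fold → factor 14
Step 4: 275 μL brought to 750 μL → factor 750/275 = 2.7273
Step 5: 150 μL + 1.05 mL = 1200 μL total → factor 1200/150 = 8
Dilution factor to tube #2 = 58.523; to tube #5 = 17876
[tube #2]/[tube #5] = (factor to tube #5)/(factor to tube #2) = 17876/58.523 = 305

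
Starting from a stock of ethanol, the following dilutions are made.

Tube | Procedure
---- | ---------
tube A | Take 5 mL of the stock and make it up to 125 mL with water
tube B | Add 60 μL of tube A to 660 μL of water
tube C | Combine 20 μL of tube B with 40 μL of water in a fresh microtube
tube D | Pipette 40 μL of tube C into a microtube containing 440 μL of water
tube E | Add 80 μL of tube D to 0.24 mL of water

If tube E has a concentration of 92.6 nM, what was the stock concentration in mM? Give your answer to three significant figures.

Step 1: 5 mL brought to 125 mL → factor 125/5 = 25
Step 2: 60 μL + 660 μL = 720 μL total → factor 720/60 = 12
Step 3: 20 μL + 40 μL = 60 μL total → factor 60/20 = 3
Step 4: 40 μL + 440 μL = 480 μL total → factor 480/40 = 12
Step 5: 80 μL + 0.24 mL = 320 μL total → factor 320/80 = 4
Overall dilution factor = 25 × 12 × 3 × 12 × 4 = 43200
Stock = 92.6 nM × 43200 = 4.000 × 10^6 nM = 4.00 mM

4.00 mM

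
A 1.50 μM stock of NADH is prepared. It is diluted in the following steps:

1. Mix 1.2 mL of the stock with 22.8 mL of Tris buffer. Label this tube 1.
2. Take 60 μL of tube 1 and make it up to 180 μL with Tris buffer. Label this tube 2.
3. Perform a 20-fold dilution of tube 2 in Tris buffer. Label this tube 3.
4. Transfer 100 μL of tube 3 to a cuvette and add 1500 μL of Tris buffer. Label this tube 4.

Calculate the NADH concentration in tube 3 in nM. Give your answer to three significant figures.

Step 1: 1.2 mL + 22.8 mL = 24 mL total → factor 24/1.2 = 20
Step 2: 60 μL brought to 180 μL → factor 180/60 = 3
Step 3: 20-fold → factor 20
Dilution factor through tube 3 = 20 × 3 × 20 = 1200
[tube 3] = 1.50 μM / 1200 = 0.001250 μM = 1.25 nM

1.25 nM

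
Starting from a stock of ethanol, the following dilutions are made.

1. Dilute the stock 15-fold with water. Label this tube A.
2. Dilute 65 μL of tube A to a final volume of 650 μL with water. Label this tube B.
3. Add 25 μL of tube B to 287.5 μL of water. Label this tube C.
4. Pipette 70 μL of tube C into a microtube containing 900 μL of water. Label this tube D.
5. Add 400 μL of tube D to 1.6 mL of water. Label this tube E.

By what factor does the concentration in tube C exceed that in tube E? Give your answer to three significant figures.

Step 1: 15-fold → factor 15
Step 2: 65 μL brought to 650 μL → factor 650/65 = 10
Step 3: 25 μL + 287.5 μL = 312.5 μL total → factor 312.5/25 = 12.5
Step 4: 70 μL + 900 μL = 970 μL total → factor 970/70 = 13.857
Step 5: 400 μL + 1.6 mL = 2000 μL total → factor 2000/400 = 5
Dilution factor to tube C = 1875; to tube E = 1.2991 × 10^5
[tube C]/[tube E] = (factor to tube E)/(factor to tube C) = 1.2991 × 10^5/1875 = 69.3

69.3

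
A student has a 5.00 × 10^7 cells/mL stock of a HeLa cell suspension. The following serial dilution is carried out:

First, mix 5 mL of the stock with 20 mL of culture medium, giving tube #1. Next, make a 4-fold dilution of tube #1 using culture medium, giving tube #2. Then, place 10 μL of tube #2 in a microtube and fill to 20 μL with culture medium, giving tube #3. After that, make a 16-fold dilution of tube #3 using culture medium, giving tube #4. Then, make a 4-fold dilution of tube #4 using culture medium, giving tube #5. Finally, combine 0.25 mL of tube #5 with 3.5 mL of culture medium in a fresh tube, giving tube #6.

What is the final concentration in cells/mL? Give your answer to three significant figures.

1.30 × 10^3 cells/mL

Step 1: 5 mL + 20 mL = 25 mL total → factor 25/5 = 5
Step 2: 4-fold → factor 4
Step 3: 10 μL brought to 20 μL → factor 20/10 = 2
Step 4: 16-fold → factor 16
Step 5: 4-fold → factor 4
Step 6: 0.25 mL + 3.5 mL = 3.75 mL total → factor 3.75/0.25 = 15
Overall dilution factor = 5 × 4 × 2 × 16 × 4 × 15 = 38400
Final = 5.00 × 10^7 cells/mL / 38400 = 1.30 × 10^3 cells/mL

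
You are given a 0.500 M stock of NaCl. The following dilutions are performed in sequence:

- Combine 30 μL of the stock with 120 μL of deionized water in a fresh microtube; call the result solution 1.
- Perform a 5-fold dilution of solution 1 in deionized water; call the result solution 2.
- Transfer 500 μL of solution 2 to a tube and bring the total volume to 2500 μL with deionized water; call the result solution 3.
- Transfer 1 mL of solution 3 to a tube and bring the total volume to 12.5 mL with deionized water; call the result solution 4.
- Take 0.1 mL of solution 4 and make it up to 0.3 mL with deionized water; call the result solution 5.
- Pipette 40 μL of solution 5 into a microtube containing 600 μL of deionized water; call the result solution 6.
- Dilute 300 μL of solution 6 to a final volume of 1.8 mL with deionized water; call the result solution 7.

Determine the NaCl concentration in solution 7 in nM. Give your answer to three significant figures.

Step 1: 30 μL + 120 μL = 150 μL total → factor 150/30 = 5
Step 2: 5-fold → factor 5
Step 3: 500 μL brought to 2500 μL → factor 2500/500 = 5
Step 4: 1 mL brought to 12.5 mL → factor 12.5/1 = 12.5
Step 5: 0.1 mL brought to 0.3 mL → factor 0.3/0.1 = 3
Step 6: 40 μL + 600 μL = 640 μL total → factor 640/40 = 16
Step 7: 300 μL brought to 1.8 mL → factor 1800/300 = 6
Overall dilution factor = 5 × 5 × 5 × 12.5 × 3 × 16 × 6 = 4.5 × 10^5
Final = 0.500 M / 4.5 × 10^5 = 1.111 × 10^-6 M = 1.11 × 10^3 nM

1.11 × 10^3 nM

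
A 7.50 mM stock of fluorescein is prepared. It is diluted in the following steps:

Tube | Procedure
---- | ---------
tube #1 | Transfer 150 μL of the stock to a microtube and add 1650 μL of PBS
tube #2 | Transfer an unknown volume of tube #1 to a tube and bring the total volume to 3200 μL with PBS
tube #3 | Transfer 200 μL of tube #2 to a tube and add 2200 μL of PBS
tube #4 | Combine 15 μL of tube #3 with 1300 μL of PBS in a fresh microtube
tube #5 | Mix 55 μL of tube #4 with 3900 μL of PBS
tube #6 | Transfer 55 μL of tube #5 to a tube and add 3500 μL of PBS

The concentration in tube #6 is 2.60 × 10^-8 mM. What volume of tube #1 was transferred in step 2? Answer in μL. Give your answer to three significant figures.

Step 1: 150 μL + 1650 μL = 1800 μL total → factor 1800/150 = 12
Step 2: v brought to 3200 μL → factor = 3200 μL/v
Step 3: 200 μL + 2200 μL = 2400 μL total → factor 2400/200 = 12
Step 4: 15 μL + 1300 μL = 1315 μL total → factor 1315/15 = 87.667
Step 5: 55 μL + 3900 μL = 3955 μL total → factor 3955/55 = 71.909
Step 6: 55 μL + 3500 μL = 3555 μL total → factor 3555/55 = 64.636
Product of known-step factors = 5.8676 × 10^7
Overall factor = 7.50 mM / (2.60 × 10^-8 mM) = 2.8846 × 10^8
Step-2 factor = 2.8846 × 10^8 / 5.8676 × 10^7 = 4.9162
v = 3200 μL / 4.9162 = 651 μL

651 μL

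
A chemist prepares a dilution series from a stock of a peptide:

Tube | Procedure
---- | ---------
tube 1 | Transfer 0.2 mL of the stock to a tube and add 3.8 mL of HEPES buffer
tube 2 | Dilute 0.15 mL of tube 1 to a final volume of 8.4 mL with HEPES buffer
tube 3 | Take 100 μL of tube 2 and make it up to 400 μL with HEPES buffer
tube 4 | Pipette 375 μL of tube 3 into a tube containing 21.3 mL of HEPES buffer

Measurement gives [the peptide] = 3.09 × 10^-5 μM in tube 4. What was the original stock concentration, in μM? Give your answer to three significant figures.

8.00 μM

Step 1: 0.2 mL + 3.8 mL = 4 mL total → factor 4/0.2 = 20
Step 2: 0.15 mL brought to 8.4 mL → factor 8.4/0.15 = 56
Step 3: 100 μL brought to 400 μL → factor 400/100 = 4
Step 4: 375 μL + 21.3 mL = 21675 μL total → factor 21675/375 = 57.8
Overall dilution factor = 20 × 56 × 4 × 57.8 = 2.5894 × 10^5
Stock = 3.09 × 10^-5 μM × 2.5894 × 10^5 = 8.00 μM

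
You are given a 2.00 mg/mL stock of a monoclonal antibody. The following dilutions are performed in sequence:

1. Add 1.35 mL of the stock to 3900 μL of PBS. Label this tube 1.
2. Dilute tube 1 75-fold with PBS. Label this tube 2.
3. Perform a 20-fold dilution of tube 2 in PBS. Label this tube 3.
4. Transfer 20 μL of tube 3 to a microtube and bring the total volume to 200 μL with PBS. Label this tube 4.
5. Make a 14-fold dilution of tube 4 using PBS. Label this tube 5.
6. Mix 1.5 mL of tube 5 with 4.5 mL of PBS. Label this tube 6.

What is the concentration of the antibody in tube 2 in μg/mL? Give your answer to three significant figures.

6.86 μg/mL

Step 1: 1.35 mL + 3900 μL = 5.25 mL total → factor 5.25/1.35 = 3.8889
Step 2: 75-fold → factor 75
Dilution factor through tube 2 = 3.8889 × 75 = 291.67
[tube 2] = 2.00 mg/mL / 291.67 = 0.006857 mg/mL = 6.86 μg/mL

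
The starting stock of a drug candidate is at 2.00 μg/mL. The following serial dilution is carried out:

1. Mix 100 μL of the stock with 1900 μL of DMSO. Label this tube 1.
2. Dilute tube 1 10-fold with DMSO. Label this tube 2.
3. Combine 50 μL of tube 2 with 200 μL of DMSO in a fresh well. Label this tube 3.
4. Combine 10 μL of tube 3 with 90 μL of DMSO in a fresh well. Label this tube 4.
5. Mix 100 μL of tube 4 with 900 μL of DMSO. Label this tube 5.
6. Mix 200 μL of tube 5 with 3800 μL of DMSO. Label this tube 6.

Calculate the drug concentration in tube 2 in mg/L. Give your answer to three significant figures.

0.0100 mg/L

Step 1: 100 μL + 1900 μL = 2000 μL total → factor 2000/100 = 20
Step 2: 10-fold → factor 10
Dilution factor through tube 2 = 20 × 10 = 200
[tube 2] = 2.00 μg/mL / 200 = 0.01000 μg/mL = 0.0100 mg/L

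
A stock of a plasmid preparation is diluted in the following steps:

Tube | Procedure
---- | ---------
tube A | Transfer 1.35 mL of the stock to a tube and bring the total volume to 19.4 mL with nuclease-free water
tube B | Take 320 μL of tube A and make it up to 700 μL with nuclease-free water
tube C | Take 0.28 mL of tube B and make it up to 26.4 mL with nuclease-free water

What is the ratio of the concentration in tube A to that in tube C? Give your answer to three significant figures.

Step 1: 1.35 mL brought to 19.4 mL → factor 19.4/1.35 = 14.37
Step 2: 320 μL brought to 700 μL → factor 700/320 = 2.1875
Step 3: 0.28 mL brought to 26.4 mL → factor 26.4/0.28 = 94.286
Dilution factor to tube A = 14.37; to tube C = 2963.9
[tube A]/[tube C] = (factor to tube C)/(factor to tube A) = 2963.9/14.37 = 206

206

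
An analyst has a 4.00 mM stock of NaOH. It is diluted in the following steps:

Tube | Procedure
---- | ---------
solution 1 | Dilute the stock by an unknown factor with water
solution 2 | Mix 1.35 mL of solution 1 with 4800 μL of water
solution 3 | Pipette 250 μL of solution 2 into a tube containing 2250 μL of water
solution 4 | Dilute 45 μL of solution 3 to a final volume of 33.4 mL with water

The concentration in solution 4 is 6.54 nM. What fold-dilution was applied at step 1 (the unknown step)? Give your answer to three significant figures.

18.1-fold

Step 1: unknown factor x
Step 2: 1.35 mL + 4800 μL = 6.15 mL total → factor 6.15/1.35 = 4.5556
Step 3: 250 μL + 2250 μL = 2500 μL total → factor 2500/250 = 10
Step 4: 45 μL brought to 33.4 mL → factor 33400/45 = 742.22
Product of known-step factors = 33812
Overall factor = 4.00 mM / (6.54 nM) = 6.1162 × 10^5
x = 6.1162 × 10^5 / 33812 = 18.1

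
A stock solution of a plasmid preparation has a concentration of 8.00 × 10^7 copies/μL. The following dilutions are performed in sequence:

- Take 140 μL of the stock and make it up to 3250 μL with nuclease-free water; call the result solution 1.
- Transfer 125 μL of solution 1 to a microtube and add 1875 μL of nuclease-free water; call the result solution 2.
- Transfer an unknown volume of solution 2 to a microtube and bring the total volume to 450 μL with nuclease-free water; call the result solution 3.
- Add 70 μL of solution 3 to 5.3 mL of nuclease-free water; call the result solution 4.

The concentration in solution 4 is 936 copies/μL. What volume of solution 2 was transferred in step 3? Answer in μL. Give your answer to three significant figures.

Step 1: 140 μL brought to 3250 μL → factor 3250/140 = 23.214
Step 2: 125 μL + 1875 μL = 2000 μL total → factor 2000/125 = 16
Step 3: v brought to 450 μL → factor = 450 μL/v
Step 4: 70 μL + 5.3 mL = 5370 μL total → factor 5370/70 = 76.714
Product of known-step factors = 28494
Overall factor = 8.00 × 10^7 copies/μL / (936 copies/μL) = 85470
Step-3 factor = 85470 / 28494 = 2.9996
v = 450 μL / 2.9996 = 150 μL

150 μL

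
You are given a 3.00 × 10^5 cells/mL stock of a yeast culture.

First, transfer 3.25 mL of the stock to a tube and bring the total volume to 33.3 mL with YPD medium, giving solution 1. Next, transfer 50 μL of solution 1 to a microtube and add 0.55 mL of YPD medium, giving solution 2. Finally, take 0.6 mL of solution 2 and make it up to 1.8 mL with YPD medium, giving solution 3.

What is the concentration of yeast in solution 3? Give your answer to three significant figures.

813 cells/mL

Step 1: 3.25 mL brought to 33.3 mL → factor 33.3/3.25 = 10.246
Step 2: 50 μL + 0.55 mL = 600 μL total → factor 600/50 = 12
Step 3: 0.6 mL brought to 1.8 mL → factor 1.8/0.6 = 3
Overall dilution factor = 10.246 × 12 × 3 = 368.86
Final = 3.00 × 10^5 cells/mL / 368.86 = 813 cells/mL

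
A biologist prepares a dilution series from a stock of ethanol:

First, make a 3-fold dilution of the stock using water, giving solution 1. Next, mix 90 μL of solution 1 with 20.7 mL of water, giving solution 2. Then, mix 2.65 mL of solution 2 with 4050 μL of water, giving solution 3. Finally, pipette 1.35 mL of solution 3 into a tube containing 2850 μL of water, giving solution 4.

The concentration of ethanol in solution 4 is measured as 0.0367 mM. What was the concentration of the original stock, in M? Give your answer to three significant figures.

Step 1: 3-fold → factor 3
Step 2: 90 μL + 20.7 mL = 20790 μL total → factor 20790/90 = 231
Step 3: 2.65 mL + 4050 μL = 6.7 mL total → factor 6.7/2.65 = 2.5283
Step 4: 1.35 mL + 2850 μL = 4.2 mL total → factor 4.2/1.35 = 3.1111
Overall dilution factor = 3 × 231 × 2.5283 × 3.1111 = 5451
Stock = 0.0367 mM × 5451 = 200.1 mM = 0.200 M

0.200 M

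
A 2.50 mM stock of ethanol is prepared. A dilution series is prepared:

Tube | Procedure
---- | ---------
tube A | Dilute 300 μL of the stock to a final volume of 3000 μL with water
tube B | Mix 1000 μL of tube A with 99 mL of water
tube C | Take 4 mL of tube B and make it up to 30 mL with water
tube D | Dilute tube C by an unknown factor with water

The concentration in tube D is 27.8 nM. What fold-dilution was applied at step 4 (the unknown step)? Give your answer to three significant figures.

12.0-fold

Step 1: 300 μL brought to 3000 μL → factor 3000/300 = 10
Step 2: 1000 μL + 99 mL = 1 × 10^5 μL total → factor 1 × 10^5/1000 = 100
Step 3: 4 mL brought to 30 mL → factor 30/4 = 7.5
Step 4: unknown factor x
Product of known-step factors = 7500
Overall factor = 2.50 mM / (27.8 nM) = 89928
x = 89928 / 7500 = 12.0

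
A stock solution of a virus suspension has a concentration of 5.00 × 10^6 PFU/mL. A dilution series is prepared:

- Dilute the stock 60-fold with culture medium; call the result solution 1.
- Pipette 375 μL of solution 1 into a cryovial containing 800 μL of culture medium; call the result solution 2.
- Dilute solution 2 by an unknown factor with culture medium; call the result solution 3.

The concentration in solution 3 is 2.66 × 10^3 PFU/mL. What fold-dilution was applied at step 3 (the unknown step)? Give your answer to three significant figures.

10.0-fold

Step 1: 60-fold → factor 60
Step 2: 375 μL + 800 μL = 1175 μL total → factor 1175/375 = 3.1333
Step 3: unknown factor x
Product of known-step factors = 188
Overall factor = 5.00 × 10^6 PFU/mL / (2.66 × 10^3 PFU/mL) = 1879.7
x = 1879.7 / 188 = 10.0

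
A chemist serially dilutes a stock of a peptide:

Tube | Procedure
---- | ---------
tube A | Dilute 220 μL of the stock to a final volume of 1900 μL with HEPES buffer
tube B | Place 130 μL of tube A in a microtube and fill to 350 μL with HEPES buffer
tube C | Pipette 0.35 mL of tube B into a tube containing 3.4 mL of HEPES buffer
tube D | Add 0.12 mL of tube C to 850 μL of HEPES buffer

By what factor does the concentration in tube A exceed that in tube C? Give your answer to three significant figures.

28.8

Step 1: 220 μL brought to 1900 μL → factor 1900/220 = 8.6364
Step 2: 130 μL brought to 350 μL → factor 350/130 = 2.6923
Step 3: 0.35 mL + 3.4 mL = 3.75 mL total → factor 3.75/0.35 = 10.714
Dilution factor to tube A = 8.6364; to tube C = 249.13
[tube A]/[tube C] = (factor to tube C)/(factor to tube A) = 249.13/8.6364 = 28.8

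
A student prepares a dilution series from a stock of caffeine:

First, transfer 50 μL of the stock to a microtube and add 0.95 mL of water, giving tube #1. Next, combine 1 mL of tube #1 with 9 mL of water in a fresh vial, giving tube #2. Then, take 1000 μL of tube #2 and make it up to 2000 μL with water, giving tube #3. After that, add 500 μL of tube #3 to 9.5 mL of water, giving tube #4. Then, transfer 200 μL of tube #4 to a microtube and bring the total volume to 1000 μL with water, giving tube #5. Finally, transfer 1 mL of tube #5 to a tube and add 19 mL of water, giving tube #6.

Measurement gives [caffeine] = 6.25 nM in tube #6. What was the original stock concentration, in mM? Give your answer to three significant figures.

5.00 mM

Step 1: 50 μL + 0.95 mL = 1000 μL total → factor 1000/50 = 20
Step 2: 1 mL + 9 mL = 10 mL total → factor 10/1 = 10
Step 3: 1000 μL brought to 2000 μL → factor 2000/1000 = 2
Step 4: 500 μL + 9.5 mL = 10000 μL total → factor 10000/500 = 20
Step 5: 200 μL brought to 1000 μL → factor 1000/200 = 5
Step 6: 1 mL + 19 mL = 20 mL total → factor 20/1 = 20
Overall dilution factor = 20 × 10 × 2 × 20 × 5 × 20 = 8 × 10^5
Stock = 6.25 nM × 8 × 10^5 = 5.000 × 10^6 nM = 5.00 mM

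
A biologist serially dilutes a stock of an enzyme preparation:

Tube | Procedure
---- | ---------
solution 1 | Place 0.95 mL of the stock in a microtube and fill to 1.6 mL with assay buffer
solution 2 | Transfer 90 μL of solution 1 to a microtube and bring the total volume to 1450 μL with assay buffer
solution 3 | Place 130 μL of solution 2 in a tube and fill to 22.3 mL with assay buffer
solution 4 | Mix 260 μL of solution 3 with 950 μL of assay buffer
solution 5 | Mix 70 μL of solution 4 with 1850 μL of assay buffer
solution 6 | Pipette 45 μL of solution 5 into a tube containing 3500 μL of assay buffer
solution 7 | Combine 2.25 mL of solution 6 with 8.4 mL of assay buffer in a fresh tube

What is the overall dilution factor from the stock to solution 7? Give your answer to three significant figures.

2.22 × 10^8

Step 1: 0.95 mL brought to 1.6 mL → factor 1.6/0.95 = 1.6842
Step 2: 90 μL brought to 1450 μL → factor 1450/90 = 16.111
Step 3: 130 μL brought to 22.3 mL → factor 22300/130 = 171.54
Step 4: 260 μL + 950 μL = 1210 μL total → factor 1210/260 = 4.6538
Step 5: 70 μL + 1850 μL = 1920 μL total → factor 1920/70 = 27.429
Step 6: 45 μL + 3500 μL = 3545 μL total → factor 3545/45 = 78.778
Step 7: 2.25 mL + 8.4 mL = 10.65 mL total → factor 10.65/2.25 = 4.7333
Overall dilution factor = 1.6842 × 16.111 × 171.54 × 4.6538 × 27.429 × 78.778 × 4.7333 = 2.2155 × 10^8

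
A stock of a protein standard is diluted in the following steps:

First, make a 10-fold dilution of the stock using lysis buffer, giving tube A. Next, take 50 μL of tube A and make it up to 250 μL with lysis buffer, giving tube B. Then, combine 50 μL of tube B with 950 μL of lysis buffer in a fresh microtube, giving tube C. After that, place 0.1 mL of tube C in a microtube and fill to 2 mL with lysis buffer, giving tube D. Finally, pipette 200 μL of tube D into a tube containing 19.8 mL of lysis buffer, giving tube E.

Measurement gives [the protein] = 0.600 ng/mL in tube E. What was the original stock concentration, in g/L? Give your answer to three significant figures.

1.20 g/L

Step 1: 10-fold → factor 10
Step 2: 50 μL brought to 250 μL → factor 250/50 = 5
Step 3: 50 μL + 950 μL = 1000 μL total → factor 1000/50 = 20
Step 4: 0.1 mL brought to 2 mL → factor 2/0.1 = 20
Step 5: 200 μL + 19.8 mL = 20000 μL total → factor 20000/200 = 100
Overall dilution factor = 10 × 5 × 20 × 20 × 100 = 2 × 10^6
Stock = 0.600 ng/mL × 2 × 10^6 = 1.200 × 10^6 ng/mL = 1.20 g/L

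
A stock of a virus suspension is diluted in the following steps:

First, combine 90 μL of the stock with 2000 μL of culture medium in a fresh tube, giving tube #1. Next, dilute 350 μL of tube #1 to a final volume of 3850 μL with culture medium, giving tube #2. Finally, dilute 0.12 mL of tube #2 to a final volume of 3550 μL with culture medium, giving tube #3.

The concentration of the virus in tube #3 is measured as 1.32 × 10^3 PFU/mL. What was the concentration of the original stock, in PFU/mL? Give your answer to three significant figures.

9.98 × 10^6 PFU/mL

Step 1: 90 μL + 2000 μL = 2090 μL total → factor 2090/90 = 23.222
Step 2: 350 μL brought to 3850 μL → factor 3850/350 = 11
Step 3: 0.12 mL brought to 3550 μL → factor 3.55/0.12 = 29.583
Overall dilution factor = 23.222 × 11 × 29.583 = 7556.9
Stock = 1.32 × 10^3 PFU/mL × 7556.9 = 9.98 × 10^6 PFU/mL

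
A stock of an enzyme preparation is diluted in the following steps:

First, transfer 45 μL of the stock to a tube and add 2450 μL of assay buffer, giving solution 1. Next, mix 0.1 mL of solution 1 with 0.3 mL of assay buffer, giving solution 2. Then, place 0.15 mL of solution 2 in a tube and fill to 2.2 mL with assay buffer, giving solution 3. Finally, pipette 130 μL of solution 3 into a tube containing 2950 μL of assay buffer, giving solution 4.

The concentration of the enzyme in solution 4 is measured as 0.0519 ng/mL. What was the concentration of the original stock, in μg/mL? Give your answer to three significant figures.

4.00 μg/mL

Step 1: 45 μL + 2450 μL = 2495 μL total → factor 2495/45 = 55.444
Step 2: 0.1 mL + 0.3 mL = 0.4 mL total → factor 0.4/0.1 = 4
Step 3: 0.15 mL brought to 2.2 mL → factor 2.2/0.15 = 14.667
Step 4: 130 μL + 2950 μL = 3080 μL total → factor 3080/130 = 23.692
Overall dilution factor = 55.444 × 4 × 14.667 × 23.692 = 77065
Stock = 0.0519 ng/mL × 77065 = 4000 ng/mL = 4.00 μg/mL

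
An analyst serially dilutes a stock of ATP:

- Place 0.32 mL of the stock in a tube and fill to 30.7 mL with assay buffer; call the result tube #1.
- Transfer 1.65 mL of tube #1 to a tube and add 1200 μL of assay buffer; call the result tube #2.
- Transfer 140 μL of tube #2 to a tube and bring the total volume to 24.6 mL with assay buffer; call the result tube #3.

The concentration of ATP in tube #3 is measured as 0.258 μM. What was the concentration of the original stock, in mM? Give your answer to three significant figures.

7.51 mM

Step 1: 0.32 mL brought to 30.7 mL → factor 30.7/0.32 = 95.938
Step 2: 1.65 mL + 1200 μL = 2.85 mL total → factor 2.85/1.65 = 1.7273
Step 3: 140 μL brought to 24.6 mL → factor 24600/140 = 175.71
Overall dilution factor = 95.938 × 1.7273 × 175.71 = 29118
Stock = 0.258 μM × 29118 = 7512 μM = 7.51 mM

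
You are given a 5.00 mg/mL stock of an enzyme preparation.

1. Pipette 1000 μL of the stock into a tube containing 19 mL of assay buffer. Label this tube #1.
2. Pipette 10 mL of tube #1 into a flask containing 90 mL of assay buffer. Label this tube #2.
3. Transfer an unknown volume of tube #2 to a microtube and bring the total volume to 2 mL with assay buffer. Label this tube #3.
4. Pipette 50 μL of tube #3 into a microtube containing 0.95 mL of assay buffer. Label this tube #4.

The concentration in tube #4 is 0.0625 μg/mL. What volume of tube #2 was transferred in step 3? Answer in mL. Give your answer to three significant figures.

Step 1: 1000 μL + 19 mL = 20000 μL total → factor 20000/1000 = 20
Step 2: 10 mL + 90 mL = 100 mL total → factor 100/10 = 10
Step 3: v brought to 2 mL → factor = 2 mL/v
Step 4: 50 μL + 0.95 mL = 1000 μL total → factor 1000/50 = 20
Product of known-step factors = 4000
Overall factor = 5.00 mg/mL / (0.0625 μg/mL) = 80000
Step-3 factor = 80000 / 4000 = 20
v = 2 mL / 20 = 0.100 mL

0.100 mL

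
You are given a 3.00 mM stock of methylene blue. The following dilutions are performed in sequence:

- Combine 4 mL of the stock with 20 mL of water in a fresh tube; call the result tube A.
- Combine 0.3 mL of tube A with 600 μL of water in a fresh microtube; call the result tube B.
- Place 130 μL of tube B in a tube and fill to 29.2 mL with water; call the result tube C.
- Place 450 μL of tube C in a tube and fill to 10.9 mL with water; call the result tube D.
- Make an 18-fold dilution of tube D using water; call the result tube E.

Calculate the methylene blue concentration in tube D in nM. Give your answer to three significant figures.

30.6 nM

Step 1: 4 mL + 20 mL = 24 mL total → factor 24/4 = 6
Step 2: 0.3 mL + 600 μL = 0.9 mL total → factor 0.9/0.3 = 3
Step 3: 130 μL brought to 29.2 mL → factor 29200/130 = 224.62
Step 4: 450 μL brought to 10.9 mL → factor 10900/450 = 24.222
Dilution factor through tube D = 6 × 3 × 224.62 × 24.222 = 97932
[tube D] = 3.00 mM / 97932 = 3.063 × 10^-5 mM = 30.6 nM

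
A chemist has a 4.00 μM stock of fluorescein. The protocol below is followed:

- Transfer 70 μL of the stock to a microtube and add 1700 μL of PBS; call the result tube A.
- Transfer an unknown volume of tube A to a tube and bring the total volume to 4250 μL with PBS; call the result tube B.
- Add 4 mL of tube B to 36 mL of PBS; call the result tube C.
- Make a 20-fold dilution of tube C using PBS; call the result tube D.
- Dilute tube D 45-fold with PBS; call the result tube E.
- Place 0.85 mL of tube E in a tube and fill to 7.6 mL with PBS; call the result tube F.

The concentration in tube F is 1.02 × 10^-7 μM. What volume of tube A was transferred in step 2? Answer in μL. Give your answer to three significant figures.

Step 1: 70 μL + 1700 μL = 1770 μL total → factor 1770/70 = 25.286
Step 2: v brought to 4250 μL → factor = 4250 μL/v
Step 3: 4 mL + 36 mL = 40 mL total → factor 40/4 = 10
Step 4: 20-fold → factor 20
Step 5: 45-fold → factor 45
Step 6: 0.85 mL brought to 7.6 mL → factor 7.6/0.85 = 8.9412
Product of known-step factors = 2.0348 × 10^6
Overall factor = 4.00 μM / (1.02 × 10^-7 μM) = 3.9216 × 10^7
Step-2 factor = 3.9216 × 10^7 / 2.0348 × 10^6 = 19.273
v = 4250 μL / 19.273 = 221 μL

221 μL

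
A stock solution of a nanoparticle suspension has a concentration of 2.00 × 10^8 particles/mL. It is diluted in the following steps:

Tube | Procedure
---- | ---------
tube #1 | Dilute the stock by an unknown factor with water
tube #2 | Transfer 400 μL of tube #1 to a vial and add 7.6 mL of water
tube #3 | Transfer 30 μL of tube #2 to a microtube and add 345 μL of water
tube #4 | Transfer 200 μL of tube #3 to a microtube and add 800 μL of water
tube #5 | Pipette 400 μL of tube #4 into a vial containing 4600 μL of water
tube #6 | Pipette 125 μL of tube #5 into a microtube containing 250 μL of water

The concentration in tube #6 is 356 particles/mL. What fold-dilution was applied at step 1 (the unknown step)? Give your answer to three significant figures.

12.0-fold

Step 1: unknown factor x
Step 2: 400 μL + 7.6 mL = 8000 μL total → factor 8000/400 = 20
Step 3: 30 μL + 345 μL = 375 μL total → factor 375/30 = 12.5
Step 4: 200 μL + 800 μL = 1000 μL total → factor 1000/200 = 5
Step 5: 400 μL + 4600 μL = 5000 μL total → factor 5000/400 = 12.5
Step 6: 125 μL + 250 μL = 375 μL total → factor 375/125 = 3
Product of known-step factors = 46875
Overall factor = 2.00 × 10^8 particles/mL / (356 particles/mL) = 5.618 × 10^5
x = 5.618 × 10^5 / 46875 = 12.0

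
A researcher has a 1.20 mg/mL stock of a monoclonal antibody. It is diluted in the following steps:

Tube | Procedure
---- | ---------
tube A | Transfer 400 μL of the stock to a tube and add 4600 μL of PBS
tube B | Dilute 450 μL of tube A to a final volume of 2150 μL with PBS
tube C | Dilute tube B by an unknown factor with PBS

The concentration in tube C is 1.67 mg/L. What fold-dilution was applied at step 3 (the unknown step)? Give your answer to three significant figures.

Step 1: 400 μL + 4600 μL = 5000 μL total → factor 5000/400 = 12.5
Step 2: 450 μL brought to 2150 μL → factor 2150/450 = 4.7778
Step 3: unknown factor x
Product of known-step factors = 59.722
Overall factor = 1.20 mg/mL / (1.67 mg/L) = 718.56
x = 718.56 / 59.722 = 12.0

12.0-fold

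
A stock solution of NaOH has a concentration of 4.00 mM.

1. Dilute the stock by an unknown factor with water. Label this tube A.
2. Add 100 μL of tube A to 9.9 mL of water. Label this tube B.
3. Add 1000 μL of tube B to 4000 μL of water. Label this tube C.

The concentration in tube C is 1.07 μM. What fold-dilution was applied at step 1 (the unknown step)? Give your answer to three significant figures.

7.48-fold

Step 1: unknown factor x
Step 2: 100 μL + 9.9 mL = 10000 μL total → factor 10000/100 = 100
Step 3: 1000 μL + 4000 μL = 5000 μL total → factor 5000/1000 = 5
Product of known-step factors = 500
Overall factor = 4.00 mM / (1.07 μM) = 3738.3
x = 3738.3 / 500 = 7.48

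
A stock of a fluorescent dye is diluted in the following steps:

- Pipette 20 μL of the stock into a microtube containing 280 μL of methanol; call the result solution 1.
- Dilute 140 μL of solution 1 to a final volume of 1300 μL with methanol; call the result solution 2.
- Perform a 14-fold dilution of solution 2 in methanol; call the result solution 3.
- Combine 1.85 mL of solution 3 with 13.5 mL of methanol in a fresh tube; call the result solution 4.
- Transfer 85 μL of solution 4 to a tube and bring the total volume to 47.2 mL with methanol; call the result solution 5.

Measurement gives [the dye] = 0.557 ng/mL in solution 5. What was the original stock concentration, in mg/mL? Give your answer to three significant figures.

5.00 mg/mL

Step 1: 20 μL + 280 μL = 300 μL total → factor 300/20 = 15
Step 2: 140 μL brought to 1300 μL → factor 1300/140 = 9.2857
Step 3: 14-fold → factor 14
Step 4: 1.85 mL + 13.5 mL = 15.35 mL total → factor 15.35/1.85 = 8.2973
Step 5: 85 μL brought to 47.2 mL → factor 47200/85 = 555.29
Overall dilution factor = 15 × 9.2857 × 14 × 8.2973 × 555.29 = 8.9845 × 10^6
Stock = 0.557 ng/mL × 8.9845 × 10^6 = 5.004 × 10^6 ng/mL = 5.00 mg/mL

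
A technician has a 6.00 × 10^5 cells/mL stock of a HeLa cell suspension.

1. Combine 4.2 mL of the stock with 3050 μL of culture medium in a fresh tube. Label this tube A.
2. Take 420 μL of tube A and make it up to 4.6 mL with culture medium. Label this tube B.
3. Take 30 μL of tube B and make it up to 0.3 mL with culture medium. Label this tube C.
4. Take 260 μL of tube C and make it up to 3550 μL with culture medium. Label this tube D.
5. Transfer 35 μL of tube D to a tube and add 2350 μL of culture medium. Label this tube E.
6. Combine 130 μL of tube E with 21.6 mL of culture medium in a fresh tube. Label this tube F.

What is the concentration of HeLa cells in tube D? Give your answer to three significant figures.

232 cells/mL

Step 1: 4.2 mL + 3050 μL = 7.25 mL total → factor 7.25/4.2 = 1.7262
Step 2: 420 μL brought to 4.6 mL → factor 4600/420 = 10.952
Step 3: 30 μL brought to 0.3 mL → factor 300/30 = 10
Step 4: 260 μL brought to 3550 μL → factor 3550/260 = 13.654
Dilution factor through tube D = 1.7262 × 10.952 × 10 × 13.654 = 2581.4
[tube D] = 6.00 × 10^5 cells/mL / 2581.4 = 232 cells/mL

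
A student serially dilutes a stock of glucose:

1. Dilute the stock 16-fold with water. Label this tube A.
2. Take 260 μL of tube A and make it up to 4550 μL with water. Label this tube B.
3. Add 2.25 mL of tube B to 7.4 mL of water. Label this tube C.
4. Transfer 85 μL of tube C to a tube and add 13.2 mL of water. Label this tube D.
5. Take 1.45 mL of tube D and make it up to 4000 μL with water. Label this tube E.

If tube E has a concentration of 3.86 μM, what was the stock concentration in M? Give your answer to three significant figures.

Step 1: 16-fold → factor 16
Step 2: 260 μL brought to 4550 μL → factor 4550/260 = 17.5
Step 3: 2.25 mL + 7.4 mL = 9.65 mL total → factor 9.65/2.25 = 4.2889
Step 4: 85 μL + 13.2 mL = 13285 μL total → factor 13285/85 = 156.29
Step 5: 1.45 mL brought to 4000 μL → factor 4/1.45 = 2.7586
Overall dilution factor = 16 × 17.5 × 4.2889 × 156.29 × 2.7586 = 5.1777 × 10^5
Stock = 3.86 μM × 5.1777 × 10^5 = 1.999 × 10^6 μM = 2.00 M

2.00 M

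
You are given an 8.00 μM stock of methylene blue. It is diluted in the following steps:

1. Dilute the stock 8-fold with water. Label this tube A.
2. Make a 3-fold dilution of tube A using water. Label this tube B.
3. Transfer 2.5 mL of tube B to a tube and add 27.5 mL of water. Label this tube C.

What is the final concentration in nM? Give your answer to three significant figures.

27.8 nM

Step 1: 8-fold → factor 8
Step 2: 3-fold → factor 3
Step 3: 2.5 mL + 27.5 mL = 30 mL total → factor 30/2.5 = 12
Overall dilution factor = 8 × 3 × 12 = 288
Final = 8.00 μM / 288 = 0.02778 μM = 27.8 nM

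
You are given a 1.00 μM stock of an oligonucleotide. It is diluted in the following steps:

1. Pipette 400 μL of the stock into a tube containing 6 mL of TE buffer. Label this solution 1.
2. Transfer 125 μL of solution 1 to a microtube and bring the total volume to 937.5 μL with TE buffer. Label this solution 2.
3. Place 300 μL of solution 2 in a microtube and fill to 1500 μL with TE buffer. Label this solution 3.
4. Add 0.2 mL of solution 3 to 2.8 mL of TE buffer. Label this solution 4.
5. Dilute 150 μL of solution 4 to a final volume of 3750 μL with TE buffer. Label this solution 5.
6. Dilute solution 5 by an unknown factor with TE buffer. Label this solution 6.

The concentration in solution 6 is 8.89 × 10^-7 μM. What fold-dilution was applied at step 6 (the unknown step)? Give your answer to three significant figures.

Step 1: 400 μL + 6 mL = 6400 μL total → factor 6400/400 = 16
Step 2: 125 μL brought to 937.5 μL → factor 937.5/125 = 7.5
Step 3: 300 μL brought to 1500 μL → factor 1500/300 = 5
Step 4: 0.2 mL + 2.8 mL = 3 mL total → factor 3/0.2 = 15
Step 5: 150 μL brought to 3750 μL → factor 3750/150 = 25
Step 6: unknown factor x
Product of known-step factors = 2.25 × 10^5
Overall factor = 1.00 μM / (8.89 × 10^-7 μM) = 1.1249 × 10^6
x = 1.1249 × 10^6 / 2.25 × 10^5 = 5.00

5.00-fold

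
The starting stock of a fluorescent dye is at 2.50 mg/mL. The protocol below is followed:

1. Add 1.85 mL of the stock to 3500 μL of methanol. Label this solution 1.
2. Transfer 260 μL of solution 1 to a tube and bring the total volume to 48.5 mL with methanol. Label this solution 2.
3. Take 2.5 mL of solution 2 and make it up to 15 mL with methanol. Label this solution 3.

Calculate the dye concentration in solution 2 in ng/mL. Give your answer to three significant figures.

4.63 × 10^3 ng/mL

Step 1: 1.85 mL + 3500 μL = 5.35 mL total → factor 5.35/1.85 = 2.8919
Step 2: 260 μL brought to 48.5 mL → factor 48500/260 = 186.54
Dilution factor through solution 2 = 2.8919 × 186.54 = 539.45
[solution 2] = 2.50 mg/mL / 539.45 = 0.004634 mg/mL = 4.63 × 10^3 ng/mL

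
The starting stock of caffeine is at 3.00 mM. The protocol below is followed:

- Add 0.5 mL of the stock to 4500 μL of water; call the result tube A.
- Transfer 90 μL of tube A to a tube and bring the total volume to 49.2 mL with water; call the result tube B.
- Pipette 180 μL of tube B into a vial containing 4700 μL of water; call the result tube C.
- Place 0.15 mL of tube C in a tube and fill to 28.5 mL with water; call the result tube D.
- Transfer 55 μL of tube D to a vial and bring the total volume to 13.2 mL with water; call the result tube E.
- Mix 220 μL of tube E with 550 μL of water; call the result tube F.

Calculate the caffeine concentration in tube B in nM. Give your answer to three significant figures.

Step 1: 0.5 mL + 4500 μL = 5 mL total → factor 5/0.5 = 10
Step 2: 90 μL brought to 49.2 mL → factor 49200/90 = 546.67
Dilution factor through tube B = 10 × 546.67 = 5466.7
[tube B] = 3.00 mM / 5466.7 = 0.0005488 mM = 549 nM

549 nM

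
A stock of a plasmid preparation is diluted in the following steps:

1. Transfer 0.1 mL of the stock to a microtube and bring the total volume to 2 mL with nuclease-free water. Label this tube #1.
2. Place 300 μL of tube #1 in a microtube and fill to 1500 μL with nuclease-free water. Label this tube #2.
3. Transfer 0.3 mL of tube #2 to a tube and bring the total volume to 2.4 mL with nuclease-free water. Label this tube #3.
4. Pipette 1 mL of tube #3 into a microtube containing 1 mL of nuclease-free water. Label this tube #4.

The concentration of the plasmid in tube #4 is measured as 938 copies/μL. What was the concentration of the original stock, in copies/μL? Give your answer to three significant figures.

Step 1: 0.1 mL brought to 2 mL → factor 2/0.1 = 20
Step 2: 300 μL brought to 1500 μL → factor 1500/300 = 5
Step 3: 0.3 mL brought to 2.4 mL → factor 2.4/0.3 = 8
Step 4: 1 mL + 1 mL = 2 mL total → factor 2/1 = 2
Overall dilution factor = 20 × 5 × 8 × 2 = 1600
Stock = 938 copies/μL × 1600 = 1.50 × 10^6 copies/μL

1.50 × 10^6 copies/μL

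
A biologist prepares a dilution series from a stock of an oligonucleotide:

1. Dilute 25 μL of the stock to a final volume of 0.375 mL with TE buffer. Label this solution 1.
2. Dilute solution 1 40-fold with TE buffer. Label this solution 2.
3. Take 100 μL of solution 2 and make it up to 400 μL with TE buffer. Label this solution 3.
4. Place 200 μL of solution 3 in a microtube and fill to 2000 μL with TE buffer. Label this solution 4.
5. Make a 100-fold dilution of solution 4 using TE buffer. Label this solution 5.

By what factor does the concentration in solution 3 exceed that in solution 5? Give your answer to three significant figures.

1.00 × 10^3

Step 1: 25 μL brought to 0.375 mL → factor 375/25 = 15
Step 2: 40-fold → factor 40
Step 3: 100 μL brought to 400 μL → factor 400/100 = 4
Step 4: 200 μL brought to 2000 μL → factor 2000/200 = 10
Step 5: 100-fold → factor 100
Dilution factor to solution 3 = 2400; to solution 5 = 2.4 × 10^6
[solution 3]/[solution 5] = (factor to solution 5)/(factor to solution 3) = 2.4 × 10^6/2400 = 1.00 × 10^3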